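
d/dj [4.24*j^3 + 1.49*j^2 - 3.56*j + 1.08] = 12.72*j^2 + 2.98*j - 3.56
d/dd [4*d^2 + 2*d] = 8*d + 2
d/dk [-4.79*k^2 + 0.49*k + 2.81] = 0.49 - 9.58*k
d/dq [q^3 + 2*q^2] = q*(3*q + 4)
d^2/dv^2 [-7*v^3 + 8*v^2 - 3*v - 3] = 16 - 42*v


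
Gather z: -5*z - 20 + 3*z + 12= -2*z - 8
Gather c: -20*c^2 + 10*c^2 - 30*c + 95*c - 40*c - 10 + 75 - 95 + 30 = -10*c^2 + 25*c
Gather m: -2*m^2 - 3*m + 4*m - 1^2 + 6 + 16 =-2*m^2 + m + 21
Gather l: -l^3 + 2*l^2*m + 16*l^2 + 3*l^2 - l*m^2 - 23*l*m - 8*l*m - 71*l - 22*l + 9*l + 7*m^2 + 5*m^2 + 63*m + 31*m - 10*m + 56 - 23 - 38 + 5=-l^3 + l^2*(2*m + 19) + l*(-m^2 - 31*m - 84) + 12*m^2 + 84*m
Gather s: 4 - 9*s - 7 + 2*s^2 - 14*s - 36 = 2*s^2 - 23*s - 39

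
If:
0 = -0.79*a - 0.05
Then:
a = -0.06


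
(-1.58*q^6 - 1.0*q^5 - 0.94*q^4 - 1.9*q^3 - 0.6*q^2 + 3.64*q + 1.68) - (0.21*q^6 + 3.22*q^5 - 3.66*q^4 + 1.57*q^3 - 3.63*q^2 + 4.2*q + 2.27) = -1.79*q^6 - 4.22*q^5 + 2.72*q^4 - 3.47*q^3 + 3.03*q^2 - 0.56*q - 0.59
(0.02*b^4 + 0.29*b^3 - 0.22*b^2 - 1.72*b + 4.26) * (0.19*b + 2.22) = 0.0038*b^5 + 0.0995*b^4 + 0.602*b^3 - 0.8152*b^2 - 3.009*b + 9.4572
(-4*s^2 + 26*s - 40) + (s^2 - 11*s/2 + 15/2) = -3*s^2 + 41*s/2 - 65/2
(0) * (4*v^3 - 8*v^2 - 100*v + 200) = 0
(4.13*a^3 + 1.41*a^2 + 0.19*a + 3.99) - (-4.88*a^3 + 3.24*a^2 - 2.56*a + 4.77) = 9.01*a^3 - 1.83*a^2 + 2.75*a - 0.779999999999999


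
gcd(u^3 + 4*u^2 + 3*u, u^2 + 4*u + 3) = u^2 + 4*u + 3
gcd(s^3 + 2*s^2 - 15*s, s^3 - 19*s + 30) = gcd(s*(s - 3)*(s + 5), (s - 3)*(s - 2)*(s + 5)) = s^2 + 2*s - 15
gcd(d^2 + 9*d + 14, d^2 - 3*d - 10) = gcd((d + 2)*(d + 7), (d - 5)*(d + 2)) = d + 2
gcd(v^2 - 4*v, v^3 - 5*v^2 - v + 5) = 1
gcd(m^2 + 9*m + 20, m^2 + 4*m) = m + 4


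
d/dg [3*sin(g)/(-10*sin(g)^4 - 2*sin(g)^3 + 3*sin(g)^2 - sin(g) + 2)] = 3*(30*sin(g)^4 + 4*sin(g)^3 - 3*sin(g)^2 + 2)*cos(g)/(10*sin(g)^4 + 2*sin(g)^3 - 3*sin(g)^2 + sin(g) - 2)^2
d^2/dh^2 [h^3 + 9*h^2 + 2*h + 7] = 6*h + 18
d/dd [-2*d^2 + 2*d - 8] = 2 - 4*d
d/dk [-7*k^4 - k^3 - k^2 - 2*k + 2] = -28*k^3 - 3*k^2 - 2*k - 2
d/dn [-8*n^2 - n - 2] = -16*n - 1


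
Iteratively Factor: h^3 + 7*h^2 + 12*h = (h + 4)*(h^2 + 3*h) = (h + 3)*(h + 4)*(h)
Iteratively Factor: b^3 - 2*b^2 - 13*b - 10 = (b + 2)*(b^2 - 4*b - 5) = (b + 1)*(b + 2)*(b - 5)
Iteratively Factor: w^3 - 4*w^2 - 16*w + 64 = (w - 4)*(w^2 - 16) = (w - 4)*(w + 4)*(w - 4)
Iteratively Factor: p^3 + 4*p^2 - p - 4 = (p - 1)*(p^2 + 5*p + 4) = (p - 1)*(p + 4)*(p + 1)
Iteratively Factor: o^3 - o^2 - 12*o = (o + 3)*(o^2 - 4*o) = o*(o + 3)*(o - 4)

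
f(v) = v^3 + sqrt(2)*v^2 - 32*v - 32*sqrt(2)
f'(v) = 3*v^2 + 2*sqrt(2)*v - 32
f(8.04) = 308.60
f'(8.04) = 184.67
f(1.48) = -86.28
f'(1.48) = -21.24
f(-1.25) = -5.00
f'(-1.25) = -30.85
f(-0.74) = -21.21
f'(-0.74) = -32.45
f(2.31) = -99.30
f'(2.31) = -9.46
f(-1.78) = 10.55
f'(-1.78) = -27.53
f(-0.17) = -39.78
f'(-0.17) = -32.39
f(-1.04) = -11.57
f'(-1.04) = -31.70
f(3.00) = -101.53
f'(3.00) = 3.49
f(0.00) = -45.25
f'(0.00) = -32.00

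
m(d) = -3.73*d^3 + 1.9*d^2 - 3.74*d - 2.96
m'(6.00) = -383.78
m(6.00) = -762.68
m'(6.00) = -383.78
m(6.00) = -762.68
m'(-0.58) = -9.71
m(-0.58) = 0.58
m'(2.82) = -82.01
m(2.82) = -82.05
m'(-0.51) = -8.59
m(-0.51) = -0.06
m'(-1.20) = -24.41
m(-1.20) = 10.71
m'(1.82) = -33.89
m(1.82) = -25.96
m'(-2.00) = -56.10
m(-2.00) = 41.96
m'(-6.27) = -467.48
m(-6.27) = 1014.60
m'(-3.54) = -157.42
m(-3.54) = 199.56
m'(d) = -11.19*d^2 + 3.8*d - 3.74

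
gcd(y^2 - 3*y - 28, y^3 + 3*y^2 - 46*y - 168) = y^2 - 3*y - 28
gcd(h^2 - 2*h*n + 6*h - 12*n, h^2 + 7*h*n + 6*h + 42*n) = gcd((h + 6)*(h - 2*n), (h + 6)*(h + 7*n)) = h + 6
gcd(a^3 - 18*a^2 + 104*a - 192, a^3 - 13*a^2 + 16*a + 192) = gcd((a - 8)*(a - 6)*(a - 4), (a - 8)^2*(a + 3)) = a - 8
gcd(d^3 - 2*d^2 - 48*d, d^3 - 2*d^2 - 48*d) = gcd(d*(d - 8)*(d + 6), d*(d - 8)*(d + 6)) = d^3 - 2*d^2 - 48*d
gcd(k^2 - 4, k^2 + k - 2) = k + 2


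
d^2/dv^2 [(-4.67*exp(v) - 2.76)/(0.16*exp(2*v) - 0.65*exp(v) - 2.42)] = (-0.119552*exp(4*v) - 0.768304*exp(3*v) - 9.988224*exp(2*v) + 1.905122*exp(v) - 23.007908)*exp(v)/(0.004096*exp(6*v) - 0.04992*exp(5*v) + 0.016944*exp(4*v) + 1.235455*exp(3*v) - 0.256278*exp(2*v) - 11.41998*exp(v) - 14.172488)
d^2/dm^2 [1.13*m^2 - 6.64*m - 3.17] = 2.26000000000000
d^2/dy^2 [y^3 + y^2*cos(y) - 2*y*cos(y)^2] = -y^2*cos(y) - 4*y*sin(y) + 4*y*cos(2*y) + 6*y + 4*sin(2*y) + 2*cos(y)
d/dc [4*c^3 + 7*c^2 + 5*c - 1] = 12*c^2 + 14*c + 5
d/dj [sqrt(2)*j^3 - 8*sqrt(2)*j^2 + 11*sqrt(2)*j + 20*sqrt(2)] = sqrt(2)*(3*j^2 - 16*j + 11)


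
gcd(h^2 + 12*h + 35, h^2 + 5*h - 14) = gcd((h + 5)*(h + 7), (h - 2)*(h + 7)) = h + 7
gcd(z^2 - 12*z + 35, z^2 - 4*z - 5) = z - 5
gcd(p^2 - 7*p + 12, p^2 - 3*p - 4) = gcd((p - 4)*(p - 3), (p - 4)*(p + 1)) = p - 4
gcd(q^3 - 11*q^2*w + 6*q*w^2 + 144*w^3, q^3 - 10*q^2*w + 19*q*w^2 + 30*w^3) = q - 6*w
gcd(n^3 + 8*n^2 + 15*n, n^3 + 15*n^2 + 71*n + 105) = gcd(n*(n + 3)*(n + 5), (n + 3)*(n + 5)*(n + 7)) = n^2 + 8*n + 15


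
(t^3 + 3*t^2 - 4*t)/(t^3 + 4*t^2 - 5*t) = (t + 4)/(t + 5)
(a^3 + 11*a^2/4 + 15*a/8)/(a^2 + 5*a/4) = a + 3/2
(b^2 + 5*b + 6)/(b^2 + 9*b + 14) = (b + 3)/(b + 7)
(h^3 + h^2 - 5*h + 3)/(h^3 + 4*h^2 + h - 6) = (h - 1)/(h + 2)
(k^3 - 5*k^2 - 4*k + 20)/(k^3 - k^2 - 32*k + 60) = (k + 2)/(k + 6)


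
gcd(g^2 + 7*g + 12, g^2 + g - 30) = 1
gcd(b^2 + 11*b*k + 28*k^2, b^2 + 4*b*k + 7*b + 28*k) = b + 4*k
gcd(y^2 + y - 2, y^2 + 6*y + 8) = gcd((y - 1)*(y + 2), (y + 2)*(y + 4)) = y + 2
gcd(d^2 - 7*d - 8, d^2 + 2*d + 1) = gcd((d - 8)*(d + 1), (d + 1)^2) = d + 1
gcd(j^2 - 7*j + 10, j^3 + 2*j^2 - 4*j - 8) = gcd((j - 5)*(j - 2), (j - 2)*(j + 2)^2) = j - 2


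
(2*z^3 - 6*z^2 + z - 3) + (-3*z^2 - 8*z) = 2*z^3 - 9*z^2 - 7*z - 3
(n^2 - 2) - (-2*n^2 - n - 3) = 3*n^2 + n + 1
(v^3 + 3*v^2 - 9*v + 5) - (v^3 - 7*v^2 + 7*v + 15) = 10*v^2 - 16*v - 10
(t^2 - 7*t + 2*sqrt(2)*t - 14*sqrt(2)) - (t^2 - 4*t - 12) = -3*t + 2*sqrt(2)*t - 14*sqrt(2) + 12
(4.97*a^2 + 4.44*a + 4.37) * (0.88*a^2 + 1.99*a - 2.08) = 4.3736*a^4 + 13.7975*a^3 + 2.3436*a^2 - 0.5389*a - 9.0896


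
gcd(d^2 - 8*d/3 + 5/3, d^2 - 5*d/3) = d - 5/3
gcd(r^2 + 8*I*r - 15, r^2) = 1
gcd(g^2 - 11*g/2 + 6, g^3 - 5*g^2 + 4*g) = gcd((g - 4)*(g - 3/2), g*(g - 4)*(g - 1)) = g - 4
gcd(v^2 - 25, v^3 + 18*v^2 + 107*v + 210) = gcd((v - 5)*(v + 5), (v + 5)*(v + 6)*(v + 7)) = v + 5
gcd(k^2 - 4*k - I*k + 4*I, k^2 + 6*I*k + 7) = k - I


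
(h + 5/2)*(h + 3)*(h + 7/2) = h^3 + 9*h^2 + 107*h/4 + 105/4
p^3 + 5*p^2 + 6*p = p*(p + 2)*(p + 3)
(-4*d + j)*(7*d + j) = -28*d^2 + 3*d*j + j^2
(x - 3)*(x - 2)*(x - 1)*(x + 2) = x^4 - 4*x^3 - x^2 + 16*x - 12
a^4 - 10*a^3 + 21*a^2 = a^2*(a - 7)*(a - 3)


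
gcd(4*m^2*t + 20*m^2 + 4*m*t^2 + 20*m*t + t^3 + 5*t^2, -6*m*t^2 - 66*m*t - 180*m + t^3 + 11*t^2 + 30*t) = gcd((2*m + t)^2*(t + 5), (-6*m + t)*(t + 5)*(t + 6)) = t + 5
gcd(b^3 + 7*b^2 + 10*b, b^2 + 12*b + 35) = b + 5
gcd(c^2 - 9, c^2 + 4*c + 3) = c + 3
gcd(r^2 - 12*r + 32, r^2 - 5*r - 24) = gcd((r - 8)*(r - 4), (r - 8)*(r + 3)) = r - 8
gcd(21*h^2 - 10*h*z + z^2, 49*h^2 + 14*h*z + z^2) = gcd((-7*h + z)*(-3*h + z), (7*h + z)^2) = 1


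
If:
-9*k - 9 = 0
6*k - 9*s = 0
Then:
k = -1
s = -2/3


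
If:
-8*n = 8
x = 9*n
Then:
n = -1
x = -9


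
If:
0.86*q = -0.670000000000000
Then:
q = -0.78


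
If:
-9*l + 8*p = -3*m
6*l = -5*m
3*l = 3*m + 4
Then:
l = 20/33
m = -8/11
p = 21/22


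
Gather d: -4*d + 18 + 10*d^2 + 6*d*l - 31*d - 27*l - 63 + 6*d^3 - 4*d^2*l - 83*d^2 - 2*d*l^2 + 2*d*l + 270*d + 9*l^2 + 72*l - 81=6*d^3 + d^2*(-4*l - 73) + d*(-2*l^2 + 8*l + 235) + 9*l^2 + 45*l - 126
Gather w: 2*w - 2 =2*w - 2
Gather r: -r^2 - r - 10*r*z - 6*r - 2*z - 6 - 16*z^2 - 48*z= -r^2 + r*(-10*z - 7) - 16*z^2 - 50*z - 6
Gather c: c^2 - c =c^2 - c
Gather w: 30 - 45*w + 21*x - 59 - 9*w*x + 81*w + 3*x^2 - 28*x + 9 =w*(36 - 9*x) + 3*x^2 - 7*x - 20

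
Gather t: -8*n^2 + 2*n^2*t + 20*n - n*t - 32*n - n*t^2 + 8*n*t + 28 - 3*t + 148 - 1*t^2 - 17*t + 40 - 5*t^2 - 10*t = -8*n^2 - 12*n + t^2*(-n - 6) + t*(2*n^2 + 7*n - 30) + 216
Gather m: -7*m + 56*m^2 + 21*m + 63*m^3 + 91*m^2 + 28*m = 63*m^3 + 147*m^2 + 42*m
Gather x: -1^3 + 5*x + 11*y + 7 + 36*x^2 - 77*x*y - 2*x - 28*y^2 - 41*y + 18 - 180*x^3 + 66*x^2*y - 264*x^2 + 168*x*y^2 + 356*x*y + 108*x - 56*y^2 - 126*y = -180*x^3 + x^2*(66*y - 228) + x*(168*y^2 + 279*y + 111) - 84*y^2 - 156*y + 24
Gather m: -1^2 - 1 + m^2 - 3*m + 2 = m^2 - 3*m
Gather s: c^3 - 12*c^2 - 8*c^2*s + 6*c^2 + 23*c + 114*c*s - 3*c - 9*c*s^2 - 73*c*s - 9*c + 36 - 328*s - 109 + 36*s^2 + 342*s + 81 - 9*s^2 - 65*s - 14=c^3 - 6*c^2 + 11*c + s^2*(27 - 9*c) + s*(-8*c^2 + 41*c - 51) - 6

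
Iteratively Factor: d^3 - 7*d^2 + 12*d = (d - 3)*(d^2 - 4*d) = d*(d - 3)*(d - 4)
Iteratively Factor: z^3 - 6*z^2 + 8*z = (z - 2)*(z^2 - 4*z) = (z - 4)*(z - 2)*(z)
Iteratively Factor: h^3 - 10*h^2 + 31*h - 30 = (h - 3)*(h^2 - 7*h + 10) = (h - 5)*(h - 3)*(h - 2)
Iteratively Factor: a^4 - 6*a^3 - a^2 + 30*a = (a - 5)*(a^3 - a^2 - 6*a) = (a - 5)*(a + 2)*(a^2 - 3*a) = a*(a - 5)*(a + 2)*(a - 3)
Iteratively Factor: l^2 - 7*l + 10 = (l - 2)*(l - 5)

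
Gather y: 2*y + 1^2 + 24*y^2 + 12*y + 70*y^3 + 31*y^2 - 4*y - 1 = 70*y^3 + 55*y^2 + 10*y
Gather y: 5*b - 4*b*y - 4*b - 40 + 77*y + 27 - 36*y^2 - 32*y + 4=b - 36*y^2 + y*(45 - 4*b) - 9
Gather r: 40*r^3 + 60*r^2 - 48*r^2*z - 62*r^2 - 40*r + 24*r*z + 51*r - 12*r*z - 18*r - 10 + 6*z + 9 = 40*r^3 + r^2*(-48*z - 2) + r*(12*z - 7) + 6*z - 1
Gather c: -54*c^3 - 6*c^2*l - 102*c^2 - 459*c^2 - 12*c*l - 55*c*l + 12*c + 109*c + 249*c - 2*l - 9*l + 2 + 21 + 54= -54*c^3 + c^2*(-6*l - 561) + c*(370 - 67*l) - 11*l + 77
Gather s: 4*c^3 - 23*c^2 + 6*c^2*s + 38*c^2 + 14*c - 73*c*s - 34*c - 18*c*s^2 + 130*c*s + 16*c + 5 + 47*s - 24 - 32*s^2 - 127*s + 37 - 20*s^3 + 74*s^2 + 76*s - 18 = 4*c^3 + 15*c^2 - 4*c - 20*s^3 + s^2*(42 - 18*c) + s*(6*c^2 + 57*c - 4)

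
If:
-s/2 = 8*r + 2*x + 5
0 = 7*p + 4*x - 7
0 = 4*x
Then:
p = 1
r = -s/16 - 5/8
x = 0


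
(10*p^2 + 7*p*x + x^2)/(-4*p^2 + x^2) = (5*p + x)/(-2*p + x)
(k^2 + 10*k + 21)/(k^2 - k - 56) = (k + 3)/(k - 8)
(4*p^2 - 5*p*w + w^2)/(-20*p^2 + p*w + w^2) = (-p + w)/(5*p + w)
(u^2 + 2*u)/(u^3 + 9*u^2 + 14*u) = 1/(u + 7)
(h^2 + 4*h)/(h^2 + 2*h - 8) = h/(h - 2)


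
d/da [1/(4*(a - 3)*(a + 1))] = (1 - a)/(2*(a^4 - 4*a^3 - 2*a^2 + 12*a + 9))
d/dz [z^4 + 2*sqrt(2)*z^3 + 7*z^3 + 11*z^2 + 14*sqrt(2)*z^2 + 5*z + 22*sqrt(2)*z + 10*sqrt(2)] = 4*z^3 + 6*sqrt(2)*z^2 + 21*z^2 + 22*z + 28*sqrt(2)*z + 5 + 22*sqrt(2)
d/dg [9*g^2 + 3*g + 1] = 18*g + 3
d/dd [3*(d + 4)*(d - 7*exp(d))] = -21*d*exp(d) + 6*d - 105*exp(d) + 12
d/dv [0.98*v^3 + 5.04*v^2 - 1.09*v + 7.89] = 2.94*v^2 + 10.08*v - 1.09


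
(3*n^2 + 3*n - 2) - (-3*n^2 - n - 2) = 6*n^2 + 4*n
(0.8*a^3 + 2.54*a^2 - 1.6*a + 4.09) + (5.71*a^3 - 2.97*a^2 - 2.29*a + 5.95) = 6.51*a^3 - 0.43*a^2 - 3.89*a + 10.04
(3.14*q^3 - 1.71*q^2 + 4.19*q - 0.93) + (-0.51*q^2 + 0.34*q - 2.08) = 3.14*q^3 - 2.22*q^2 + 4.53*q - 3.01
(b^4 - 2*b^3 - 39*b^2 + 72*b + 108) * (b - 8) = b^5 - 10*b^4 - 23*b^3 + 384*b^2 - 468*b - 864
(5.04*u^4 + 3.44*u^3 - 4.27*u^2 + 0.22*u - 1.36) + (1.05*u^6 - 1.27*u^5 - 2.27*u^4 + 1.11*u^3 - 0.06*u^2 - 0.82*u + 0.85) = 1.05*u^6 - 1.27*u^5 + 2.77*u^4 + 4.55*u^3 - 4.33*u^2 - 0.6*u - 0.51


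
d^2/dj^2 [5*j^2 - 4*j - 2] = 10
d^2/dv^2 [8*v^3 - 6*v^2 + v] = 48*v - 12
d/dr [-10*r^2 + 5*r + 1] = 5 - 20*r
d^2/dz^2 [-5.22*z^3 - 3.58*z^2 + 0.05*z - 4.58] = -31.32*z - 7.16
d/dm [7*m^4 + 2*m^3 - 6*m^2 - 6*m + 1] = 28*m^3 + 6*m^2 - 12*m - 6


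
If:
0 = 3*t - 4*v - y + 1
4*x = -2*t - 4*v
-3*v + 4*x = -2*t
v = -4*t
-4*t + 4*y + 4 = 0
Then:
No Solution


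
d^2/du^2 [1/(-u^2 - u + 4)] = 2*(u^2 + u - (2*u + 1)^2 - 4)/(u^2 + u - 4)^3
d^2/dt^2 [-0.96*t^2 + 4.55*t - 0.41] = -1.92000000000000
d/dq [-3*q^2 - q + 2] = -6*q - 1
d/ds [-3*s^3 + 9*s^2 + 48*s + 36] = -9*s^2 + 18*s + 48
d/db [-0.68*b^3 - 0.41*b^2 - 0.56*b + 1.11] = -2.04*b^2 - 0.82*b - 0.56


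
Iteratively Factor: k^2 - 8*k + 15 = (k - 3)*(k - 5)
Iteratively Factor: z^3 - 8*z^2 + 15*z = (z)*(z^2 - 8*z + 15) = z*(z - 5)*(z - 3)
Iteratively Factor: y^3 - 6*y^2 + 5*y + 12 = (y - 3)*(y^2 - 3*y - 4) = (y - 4)*(y - 3)*(y + 1)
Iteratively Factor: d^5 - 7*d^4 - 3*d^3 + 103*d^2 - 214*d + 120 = (d + 4)*(d^4 - 11*d^3 + 41*d^2 - 61*d + 30) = (d - 3)*(d + 4)*(d^3 - 8*d^2 + 17*d - 10) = (d - 3)*(d - 1)*(d + 4)*(d^2 - 7*d + 10) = (d - 3)*(d - 2)*(d - 1)*(d + 4)*(d - 5)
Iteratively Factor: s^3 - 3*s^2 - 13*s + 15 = (s + 3)*(s^2 - 6*s + 5) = (s - 5)*(s + 3)*(s - 1)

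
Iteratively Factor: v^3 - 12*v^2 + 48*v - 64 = (v - 4)*(v^2 - 8*v + 16) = (v - 4)^2*(v - 4)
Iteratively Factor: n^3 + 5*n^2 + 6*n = (n + 3)*(n^2 + 2*n) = n*(n + 3)*(n + 2)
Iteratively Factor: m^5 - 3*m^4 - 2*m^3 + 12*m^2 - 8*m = (m - 1)*(m^4 - 2*m^3 - 4*m^2 + 8*m) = m*(m - 1)*(m^3 - 2*m^2 - 4*m + 8) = m*(m - 1)*(m + 2)*(m^2 - 4*m + 4) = m*(m - 2)*(m - 1)*(m + 2)*(m - 2)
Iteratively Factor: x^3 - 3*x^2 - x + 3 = (x - 3)*(x^2 - 1) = (x - 3)*(x - 1)*(x + 1)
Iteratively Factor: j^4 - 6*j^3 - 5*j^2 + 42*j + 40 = (j + 1)*(j^3 - 7*j^2 + 2*j + 40) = (j - 4)*(j + 1)*(j^2 - 3*j - 10) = (j - 5)*(j - 4)*(j + 1)*(j + 2)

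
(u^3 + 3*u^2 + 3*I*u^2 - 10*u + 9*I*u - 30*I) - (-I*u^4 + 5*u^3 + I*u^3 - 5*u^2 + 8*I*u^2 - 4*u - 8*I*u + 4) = I*u^4 - 4*u^3 - I*u^3 + 8*u^2 - 5*I*u^2 - 6*u + 17*I*u - 4 - 30*I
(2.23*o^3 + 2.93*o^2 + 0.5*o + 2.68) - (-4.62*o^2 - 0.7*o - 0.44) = 2.23*o^3 + 7.55*o^2 + 1.2*o + 3.12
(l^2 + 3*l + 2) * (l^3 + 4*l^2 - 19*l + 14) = l^5 + 7*l^4 - 5*l^3 - 35*l^2 + 4*l + 28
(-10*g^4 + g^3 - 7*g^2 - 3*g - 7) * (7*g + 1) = -70*g^5 - 3*g^4 - 48*g^3 - 28*g^2 - 52*g - 7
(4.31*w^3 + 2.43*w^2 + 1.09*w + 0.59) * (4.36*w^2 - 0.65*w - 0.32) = 18.7916*w^5 + 7.7933*w^4 + 1.7937*w^3 + 1.0863*w^2 - 0.7323*w - 0.1888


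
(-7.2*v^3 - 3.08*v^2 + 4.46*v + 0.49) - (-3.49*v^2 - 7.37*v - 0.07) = -7.2*v^3 + 0.41*v^2 + 11.83*v + 0.56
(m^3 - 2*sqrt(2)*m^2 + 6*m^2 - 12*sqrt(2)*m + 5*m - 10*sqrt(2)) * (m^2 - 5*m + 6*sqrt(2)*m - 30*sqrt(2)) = m^5 + m^4 + 4*sqrt(2)*m^4 - 49*m^3 + 4*sqrt(2)*m^3 - 100*sqrt(2)*m^2 - 49*m^2 - 100*sqrt(2)*m + 600*m + 600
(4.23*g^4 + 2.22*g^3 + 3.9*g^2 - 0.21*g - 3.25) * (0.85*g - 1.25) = 3.5955*g^5 - 3.4005*g^4 + 0.54*g^3 - 5.0535*g^2 - 2.5*g + 4.0625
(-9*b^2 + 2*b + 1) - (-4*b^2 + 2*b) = 1 - 5*b^2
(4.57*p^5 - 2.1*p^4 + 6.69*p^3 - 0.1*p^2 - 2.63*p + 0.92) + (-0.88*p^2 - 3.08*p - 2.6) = 4.57*p^5 - 2.1*p^4 + 6.69*p^3 - 0.98*p^2 - 5.71*p - 1.68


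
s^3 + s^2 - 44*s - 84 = (s - 7)*(s + 2)*(s + 6)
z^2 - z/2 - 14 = (z - 4)*(z + 7/2)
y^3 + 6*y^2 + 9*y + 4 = (y + 1)^2*(y + 4)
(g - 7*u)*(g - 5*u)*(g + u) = g^3 - 11*g^2*u + 23*g*u^2 + 35*u^3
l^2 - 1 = (l - 1)*(l + 1)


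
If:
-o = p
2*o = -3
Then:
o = -3/2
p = 3/2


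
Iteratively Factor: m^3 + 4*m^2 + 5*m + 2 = (m + 1)*(m^2 + 3*m + 2) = (m + 1)*(m + 2)*(m + 1)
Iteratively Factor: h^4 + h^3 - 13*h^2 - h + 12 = (h - 3)*(h^3 + 4*h^2 - h - 4) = (h - 3)*(h + 1)*(h^2 + 3*h - 4) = (h - 3)*(h - 1)*(h + 1)*(h + 4)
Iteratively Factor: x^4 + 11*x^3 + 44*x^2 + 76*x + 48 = (x + 2)*(x^3 + 9*x^2 + 26*x + 24) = (x + 2)*(x + 4)*(x^2 + 5*x + 6) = (x + 2)*(x + 3)*(x + 4)*(x + 2)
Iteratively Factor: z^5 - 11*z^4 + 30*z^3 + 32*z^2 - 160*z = (z - 5)*(z^4 - 6*z^3 + 32*z) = (z - 5)*(z - 4)*(z^3 - 2*z^2 - 8*z) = (z - 5)*(z - 4)^2*(z^2 + 2*z) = (z - 5)*(z - 4)^2*(z + 2)*(z)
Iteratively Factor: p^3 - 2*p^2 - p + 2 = (p - 1)*(p^2 - p - 2) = (p - 1)*(p + 1)*(p - 2)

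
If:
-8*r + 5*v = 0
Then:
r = 5*v/8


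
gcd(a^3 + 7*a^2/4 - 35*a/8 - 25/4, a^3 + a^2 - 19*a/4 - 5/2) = a^2 + a/2 - 5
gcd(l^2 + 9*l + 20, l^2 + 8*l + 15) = l + 5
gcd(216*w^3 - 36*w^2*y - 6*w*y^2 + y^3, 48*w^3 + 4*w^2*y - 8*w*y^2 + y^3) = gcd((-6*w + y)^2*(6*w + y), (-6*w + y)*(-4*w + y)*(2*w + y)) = -6*w + y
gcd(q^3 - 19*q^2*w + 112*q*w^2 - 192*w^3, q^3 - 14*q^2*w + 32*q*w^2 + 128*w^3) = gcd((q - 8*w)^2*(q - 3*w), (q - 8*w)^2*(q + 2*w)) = q^2 - 16*q*w + 64*w^2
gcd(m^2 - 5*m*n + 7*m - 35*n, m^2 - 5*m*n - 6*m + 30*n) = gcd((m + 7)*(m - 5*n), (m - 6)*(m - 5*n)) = m - 5*n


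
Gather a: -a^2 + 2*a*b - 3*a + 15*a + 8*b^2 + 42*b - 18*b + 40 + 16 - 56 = -a^2 + a*(2*b + 12) + 8*b^2 + 24*b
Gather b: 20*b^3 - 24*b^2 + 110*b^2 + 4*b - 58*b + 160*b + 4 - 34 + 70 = 20*b^3 + 86*b^2 + 106*b + 40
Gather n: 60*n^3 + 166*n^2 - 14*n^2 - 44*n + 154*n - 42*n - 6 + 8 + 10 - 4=60*n^3 + 152*n^2 + 68*n + 8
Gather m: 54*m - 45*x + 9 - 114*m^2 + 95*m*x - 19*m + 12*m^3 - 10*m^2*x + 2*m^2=12*m^3 + m^2*(-10*x - 112) + m*(95*x + 35) - 45*x + 9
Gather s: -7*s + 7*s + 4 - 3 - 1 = 0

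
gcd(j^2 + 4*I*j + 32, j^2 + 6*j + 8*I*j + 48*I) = j + 8*I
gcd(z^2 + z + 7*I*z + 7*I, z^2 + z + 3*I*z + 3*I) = z + 1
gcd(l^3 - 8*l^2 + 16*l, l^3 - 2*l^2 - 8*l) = l^2 - 4*l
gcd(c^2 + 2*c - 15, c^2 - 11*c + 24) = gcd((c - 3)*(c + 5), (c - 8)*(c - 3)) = c - 3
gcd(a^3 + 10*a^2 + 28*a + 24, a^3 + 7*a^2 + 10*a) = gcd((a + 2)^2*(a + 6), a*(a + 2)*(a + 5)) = a + 2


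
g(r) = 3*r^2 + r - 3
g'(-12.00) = -71.00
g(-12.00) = 417.00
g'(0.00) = 1.00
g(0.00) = -3.00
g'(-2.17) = -12.02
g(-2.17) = 8.96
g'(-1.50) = -8.00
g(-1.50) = 2.25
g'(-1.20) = -6.20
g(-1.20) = 0.12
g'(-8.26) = -48.56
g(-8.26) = 193.42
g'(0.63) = 4.78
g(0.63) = -1.18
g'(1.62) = 10.72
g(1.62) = 6.49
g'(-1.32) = -6.92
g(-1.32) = 0.91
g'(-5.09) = -29.54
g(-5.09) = 69.63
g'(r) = 6*r + 1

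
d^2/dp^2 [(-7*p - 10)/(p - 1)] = -34/(p - 1)^3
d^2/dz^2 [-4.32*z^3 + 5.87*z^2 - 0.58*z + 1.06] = 11.74 - 25.92*z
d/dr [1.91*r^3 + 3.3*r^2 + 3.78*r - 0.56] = 5.73*r^2 + 6.6*r + 3.78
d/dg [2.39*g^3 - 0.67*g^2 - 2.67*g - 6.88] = 7.17*g^2 - 1.34*g - 2.67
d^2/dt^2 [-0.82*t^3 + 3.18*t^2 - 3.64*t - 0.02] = 6.36 - 4.92*t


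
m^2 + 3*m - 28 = (m - 4)*(m + 7)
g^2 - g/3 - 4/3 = (g - 4/3)*(g + 1)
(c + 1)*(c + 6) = c^2 + 7*c + 6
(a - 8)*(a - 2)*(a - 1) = a^3 - 11*a^2 + 26*a - 16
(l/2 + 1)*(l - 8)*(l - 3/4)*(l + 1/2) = l^4/2 - 25*l^3/8 - 119*l^2/16 + 25*l/8 + 3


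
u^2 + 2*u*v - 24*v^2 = (u - 4*v)*(u + 6*v)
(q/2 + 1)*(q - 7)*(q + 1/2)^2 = q^4/2 - 2*q^3 - 75*q^2/8 - 61*q/8 - 7/4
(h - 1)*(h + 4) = h^2 + 3*h - 4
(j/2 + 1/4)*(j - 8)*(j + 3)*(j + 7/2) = j^4/2 - j^3/2 - 169*j^2/8 - 419*j/8 - 21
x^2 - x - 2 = (x - 2)*(x + 1)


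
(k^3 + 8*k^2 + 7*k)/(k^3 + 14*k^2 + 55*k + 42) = k/(k + 6)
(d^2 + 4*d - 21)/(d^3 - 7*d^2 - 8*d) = (-d^2 - 4*d + 21)/(d*(-d^2 + 7*d + 8))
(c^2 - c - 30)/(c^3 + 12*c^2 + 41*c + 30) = (c - 6)/(c^2 + 7*c + 6)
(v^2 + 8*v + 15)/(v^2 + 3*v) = (v + 5)/v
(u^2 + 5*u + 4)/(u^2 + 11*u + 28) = (u + 1)/(u + 7)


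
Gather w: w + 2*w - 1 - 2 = 3*w - 3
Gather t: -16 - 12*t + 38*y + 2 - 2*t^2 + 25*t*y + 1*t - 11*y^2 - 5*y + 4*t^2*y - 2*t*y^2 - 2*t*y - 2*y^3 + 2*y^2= t^2*(4*y - 2) + t*(-2*y^2 + 23*y - 11) - 2*y^3 - 9*y^2 + 33*y - 14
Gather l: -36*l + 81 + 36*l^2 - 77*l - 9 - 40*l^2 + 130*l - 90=-4*l^2 + 17*l - 18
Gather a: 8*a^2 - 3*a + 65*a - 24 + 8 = 8*a^2 + 62*a - 16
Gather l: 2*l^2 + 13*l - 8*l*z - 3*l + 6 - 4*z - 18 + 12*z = 2*l^2 + l*(10 - 8*z) + 8*z - 12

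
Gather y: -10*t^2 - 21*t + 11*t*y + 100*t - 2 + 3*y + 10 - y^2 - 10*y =-10*t^2 + 79*t - y^2 + y*(11*t - 7) + 8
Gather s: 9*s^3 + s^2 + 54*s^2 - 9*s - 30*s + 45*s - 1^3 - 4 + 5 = 9*s^3 + 55*s^2 + 6*s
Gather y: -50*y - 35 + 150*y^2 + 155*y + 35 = 150*y^2 + 105*y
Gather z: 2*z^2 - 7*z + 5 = 2*z^2 - 7*z + 5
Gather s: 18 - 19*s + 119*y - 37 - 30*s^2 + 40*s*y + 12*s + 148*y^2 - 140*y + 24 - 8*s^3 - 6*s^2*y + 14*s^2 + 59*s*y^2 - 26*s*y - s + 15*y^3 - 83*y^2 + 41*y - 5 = -8*s^3 + s^2*(-6*y - 16) + s*(59*y^2 + 14*y - 8) + 15*y^3 + 65*y^2 + 20*y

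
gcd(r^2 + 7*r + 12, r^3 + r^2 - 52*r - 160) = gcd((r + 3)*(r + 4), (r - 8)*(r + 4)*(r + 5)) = r + 4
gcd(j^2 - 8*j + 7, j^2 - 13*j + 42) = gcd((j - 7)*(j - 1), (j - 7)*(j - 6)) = j - 7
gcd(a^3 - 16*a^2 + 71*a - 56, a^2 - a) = a - 1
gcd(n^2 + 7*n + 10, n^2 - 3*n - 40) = n + 5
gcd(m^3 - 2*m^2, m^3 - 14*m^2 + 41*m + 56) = 1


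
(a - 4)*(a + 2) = a^2 - 2*a - 8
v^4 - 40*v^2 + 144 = (v - 6)*(v - 2)*(v + 2)*(v + 6)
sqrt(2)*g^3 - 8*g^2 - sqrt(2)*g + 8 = (g - 1)*(g - 4*sqrt(2))*(sqrt(2)*g + sqrt(2))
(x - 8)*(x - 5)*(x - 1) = x^3 - 14*x^2 + 53*x - 40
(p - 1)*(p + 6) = p^2 + 5*p - 6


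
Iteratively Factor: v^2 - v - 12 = (v + 3)*(v - 4)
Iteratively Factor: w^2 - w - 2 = (w - 2)*(w + 1)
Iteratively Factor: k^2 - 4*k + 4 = (k - 2)*(k - 2)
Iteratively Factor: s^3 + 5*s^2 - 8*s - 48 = (s + 4)*(s^2 + s - 12) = (s + 4)^2*(s - 3)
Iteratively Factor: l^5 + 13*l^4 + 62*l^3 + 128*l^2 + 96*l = (l)*(l^4 + 13*l^3 + 62*l^2 + 128*l + 96) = l*(l + 4)*(l^3 + 9*l^2 + 26*l + 24) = l*(l + 3)*(l + 4)*(l^2 + 6*l + 8) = l*(l + 2)*(l + 3)*(l + 4)*(l + 4)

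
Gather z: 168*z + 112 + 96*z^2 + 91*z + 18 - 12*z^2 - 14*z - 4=84*z^2 + 245*z + 126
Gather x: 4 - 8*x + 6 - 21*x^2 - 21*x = -21*x^2 - 29*x + 10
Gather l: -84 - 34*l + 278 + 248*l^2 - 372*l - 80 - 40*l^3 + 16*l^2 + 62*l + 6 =-40*l^3 + 264*l^2 - 344*l + 120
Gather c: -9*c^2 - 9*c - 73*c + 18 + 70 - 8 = -9*c^2 - 82*c + 80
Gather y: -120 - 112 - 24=-256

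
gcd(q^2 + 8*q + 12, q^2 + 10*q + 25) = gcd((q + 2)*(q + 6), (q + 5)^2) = 1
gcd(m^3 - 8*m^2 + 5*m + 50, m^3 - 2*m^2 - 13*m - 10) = m^2 - 3*m - 10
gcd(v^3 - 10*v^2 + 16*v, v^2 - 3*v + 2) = v - 2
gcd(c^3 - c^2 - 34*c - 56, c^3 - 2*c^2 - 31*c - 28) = c^2 - 3*c - 28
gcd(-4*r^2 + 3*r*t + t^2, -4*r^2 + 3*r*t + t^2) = 4*r^2 - 3*r*t - t^2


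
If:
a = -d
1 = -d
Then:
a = 1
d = -1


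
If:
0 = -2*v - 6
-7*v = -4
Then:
No Solution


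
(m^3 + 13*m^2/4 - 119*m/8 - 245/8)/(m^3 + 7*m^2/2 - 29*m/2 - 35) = (m + 7/4)/(m + 2)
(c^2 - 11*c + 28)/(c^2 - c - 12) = (c - 7)/(c + 3)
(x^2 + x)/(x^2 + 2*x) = (x + 1)/(x + 2)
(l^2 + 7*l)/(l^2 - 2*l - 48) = l*(l + 7)/(l^2 - 2*l - 48)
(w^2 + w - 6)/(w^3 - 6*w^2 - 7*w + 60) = (w - 2)/(w^2 - 9*w + 20)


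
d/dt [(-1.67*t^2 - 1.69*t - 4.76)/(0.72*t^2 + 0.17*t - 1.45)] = (0.9329*t^2 + 11.6974*t + 3.2597)/(0.5184*t^4 + 0.2448*t^3 - 2.0591*t^2 - 0.493*t + 2.1025)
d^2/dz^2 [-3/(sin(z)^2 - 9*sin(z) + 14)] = 3*(4*sin(z)^4 - 27*sin(z)^3 + 19*sin(z)^2 + 180*sin(z) - 134)/(sin(z)^2 - 9*sin(z) + 14)^3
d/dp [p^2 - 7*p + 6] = 2*p - 7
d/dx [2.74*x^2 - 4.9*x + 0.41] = 5.48*x - 4.9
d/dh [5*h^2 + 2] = 10*h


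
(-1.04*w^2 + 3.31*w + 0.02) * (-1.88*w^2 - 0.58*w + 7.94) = 1.9552*w^4 - 5.6196*w^3 - 10.215*w^2 + 26.2698*w + 0.1588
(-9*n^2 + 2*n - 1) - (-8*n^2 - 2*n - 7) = -n^2 + 4*n + 6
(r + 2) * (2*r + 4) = 2*r^2 + 8*r + 8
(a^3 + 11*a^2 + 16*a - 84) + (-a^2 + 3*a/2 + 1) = a^3 + 10*a^2 + 35*a/2 - 83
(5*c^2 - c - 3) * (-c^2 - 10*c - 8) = -5*c^4 - 49*c^3 - 27*c^2 + 38*c + 24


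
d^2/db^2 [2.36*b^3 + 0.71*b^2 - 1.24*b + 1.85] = 14.16*b + 1.42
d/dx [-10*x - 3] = -10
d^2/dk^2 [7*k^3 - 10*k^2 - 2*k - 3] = 42*k - 20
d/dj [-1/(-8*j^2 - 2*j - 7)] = 2*(-8*j - 1)/(8*j^2 + 2*j + 7)^2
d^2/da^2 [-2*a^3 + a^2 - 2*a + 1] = 2 - 12*a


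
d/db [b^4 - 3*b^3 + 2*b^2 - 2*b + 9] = 4*b^3 - 9*b^2 + 4*b - 2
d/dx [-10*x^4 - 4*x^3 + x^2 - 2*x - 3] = -40*x^3 - 12*x^2 + 2*x - 2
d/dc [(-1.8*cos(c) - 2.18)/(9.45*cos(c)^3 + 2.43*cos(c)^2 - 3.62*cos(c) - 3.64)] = (-34.02*cos(c)^3 - 66.177*cos(c)^2 - 10.5948*cos(c) + 1.3396)*sin(c)/(89.3025*cos(c)^6 + 45.927*cos(c)^5 - 62.5131*cos(c)^4 - 86.3892*cos(c)^3 - 4.586*cos(c)^2 + 26.3536*cos(c) + 13.2496)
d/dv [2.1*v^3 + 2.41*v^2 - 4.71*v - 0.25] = 6.3*v^2 + 4.82*v - 4.71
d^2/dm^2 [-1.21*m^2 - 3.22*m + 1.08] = -2.42000000000000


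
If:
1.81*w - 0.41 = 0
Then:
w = 0.23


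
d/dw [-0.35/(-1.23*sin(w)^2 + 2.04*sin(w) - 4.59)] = (0.714 - 0.861*sin(w))*cos(w)/(1.23*sin(w)^2 - 2.04*sin(w) + 4.59)^2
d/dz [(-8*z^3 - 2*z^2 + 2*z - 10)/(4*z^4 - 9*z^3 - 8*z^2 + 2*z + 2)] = 2*(16*z^6 + 8*z^5 + 11*z^4 + 82*z^3 - 153*z^2 - 84*z + 12)/(16*z^8 - 72*z^7 + 17*z^6 + 160*z^5 + 44*z^4 - 68*z^3 - 28*z^2 + 8*z + 4)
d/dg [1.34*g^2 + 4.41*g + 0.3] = 2.68*g + 4.41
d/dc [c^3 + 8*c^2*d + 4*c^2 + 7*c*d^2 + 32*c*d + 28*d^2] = 3*c^2 + 16*c*d + 8*c + 7*d^2 + 32*d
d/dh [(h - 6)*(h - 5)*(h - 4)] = 3*h^2 - 30*h + 74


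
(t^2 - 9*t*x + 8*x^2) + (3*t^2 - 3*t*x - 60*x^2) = 4*t^2 - 12*t*x - 52*x^2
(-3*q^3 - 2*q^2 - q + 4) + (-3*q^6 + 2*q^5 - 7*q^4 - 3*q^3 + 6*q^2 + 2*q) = -3*q^6 + 2*q^5 - 7*q^4 - 6*q^3 + 4*q^2 + q + 4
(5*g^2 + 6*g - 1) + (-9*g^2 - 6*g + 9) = 8 - 4*g^2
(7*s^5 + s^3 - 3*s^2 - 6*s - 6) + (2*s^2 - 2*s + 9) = 7*s^5 + s^3 - s^2 - 8*s + 3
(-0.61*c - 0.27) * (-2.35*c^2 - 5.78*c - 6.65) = 1.4335*c^3 + 4.1603*c^2 + 5.6171*c + 1.7955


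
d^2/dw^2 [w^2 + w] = 2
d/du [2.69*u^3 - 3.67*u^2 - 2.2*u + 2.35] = 8.07*u^2 - 7.34*u - 2.2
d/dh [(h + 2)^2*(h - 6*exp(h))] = (h + 2)*(2*h + (1 - 6*exp(h))*(h + 2) - 12*exp(h))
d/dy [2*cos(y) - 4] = -2*sin(y)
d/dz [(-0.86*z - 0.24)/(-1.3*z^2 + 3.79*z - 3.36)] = (-1.118*z^2 - 0.624*z + 3.7992)/(1.69*z^4 - 9.854*z^3 + 23.1001*z^2 - 25.4688*z + 11.2896)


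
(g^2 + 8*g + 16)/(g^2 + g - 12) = (g + 4)/(g - 3)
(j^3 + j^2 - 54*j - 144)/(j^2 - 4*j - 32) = (j^2 + 9*j + 18)/(j + 4)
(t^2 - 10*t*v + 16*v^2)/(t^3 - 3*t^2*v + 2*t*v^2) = (t - 8*v)/(t*(t - v))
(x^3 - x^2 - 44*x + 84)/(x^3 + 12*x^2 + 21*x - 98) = (x - 6)/(x + 7)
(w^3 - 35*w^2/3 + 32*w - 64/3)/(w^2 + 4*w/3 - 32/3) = (w^2 - 9*w + 8)/(w + 4)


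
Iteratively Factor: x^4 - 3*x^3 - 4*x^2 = (x)*(x^3 - 3*x^2 - 4*x) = x^2*(x^2 - 3*x - 4) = x^2*(x - 4)*(x + 1)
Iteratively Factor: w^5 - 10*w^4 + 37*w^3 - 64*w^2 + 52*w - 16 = (w - 1)*(w^4 - 9*w^3 + 28*w^2 - 36*w + 16) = (w - 2)*(w - 1)*(w^3 - 7*w^2 + 14*w - 8) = (w - 4)*(w - 2)*(w - 1)*(w^2 - 3*w + 2) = (w - 4)*(w - 2)^2*(w - 1)*(w - 1)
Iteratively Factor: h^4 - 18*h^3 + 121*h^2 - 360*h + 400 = (h - 4)*(h^3 - 14*h^2 + 65*h - 100) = (h - 4)^2*(h^2 - 10*h + 25) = (h - 5)*(h - 4)^2*(h - 5)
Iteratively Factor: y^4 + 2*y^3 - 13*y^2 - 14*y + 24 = (y - 3)*(y^3 + 5*y^2 + 2*y - 8) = (y - 3)*(y + 4)*(y^2 + y - 2) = (y - 3)*(y - 1)*(y + 4)*(y + 2)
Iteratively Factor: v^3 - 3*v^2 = (v)*(v^2 - 3*v) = v*(v - 3)*(v)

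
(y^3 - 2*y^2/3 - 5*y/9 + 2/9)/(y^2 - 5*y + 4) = (y^2 + y/3 - 2/9)/(y - 4)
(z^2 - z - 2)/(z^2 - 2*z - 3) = (z - 2)/(z - 3)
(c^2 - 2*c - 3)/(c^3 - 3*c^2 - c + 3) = 1/(c - 1)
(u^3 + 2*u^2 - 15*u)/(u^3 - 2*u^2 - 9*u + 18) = u*(u + 5)/(u^2 + u - 6)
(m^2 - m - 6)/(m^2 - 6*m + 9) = (m + 2)/(m - 3)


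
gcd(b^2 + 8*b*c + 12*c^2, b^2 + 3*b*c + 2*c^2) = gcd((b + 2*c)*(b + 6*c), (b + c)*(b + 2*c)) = b + 2*c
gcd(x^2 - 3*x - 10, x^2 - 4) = x + 2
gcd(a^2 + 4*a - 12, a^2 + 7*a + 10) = 1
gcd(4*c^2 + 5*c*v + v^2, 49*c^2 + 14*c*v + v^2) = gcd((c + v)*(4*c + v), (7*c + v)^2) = 1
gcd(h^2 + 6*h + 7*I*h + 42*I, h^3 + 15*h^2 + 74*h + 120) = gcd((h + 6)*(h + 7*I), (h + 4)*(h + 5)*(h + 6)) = h + 6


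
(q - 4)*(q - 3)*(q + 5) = q^3 - 2*q^2 - 23*q + 60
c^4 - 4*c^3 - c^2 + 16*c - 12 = (c - 3)*(c - 2)*(c - 1)*(c + 2)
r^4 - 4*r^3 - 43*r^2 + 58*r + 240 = (r - 8)*(r - 3)*(r + 2)*(r + 5)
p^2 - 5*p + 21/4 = (p - 7/2)*(p - 3/2)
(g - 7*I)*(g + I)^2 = g^3 - 5*I*g^2 + 13*g + 7*I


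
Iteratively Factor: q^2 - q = (q)*(q - 1)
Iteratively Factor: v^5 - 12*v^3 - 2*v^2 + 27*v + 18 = (v + 3)*(v^4 - 3*v^3 - 3*v^2 + 7*v + 6) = (v - 2)*(v + 3)*(v^3 - v^2 - 5*v - 3) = (v - 2)*(v + 1)*(v + 3)*(v^2 - 2*v - 3) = (v - 3)*(v - 2)*(v + 1)*(v + 3)*(v + 1)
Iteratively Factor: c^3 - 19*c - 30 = (c + 2)*(c^2 - 2*c - 15) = (c + 2)*(c + 3)*(c - 5)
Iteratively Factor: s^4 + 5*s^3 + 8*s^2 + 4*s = (s + 2)*(s^3 + 3*s^2 + 2*s) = (s + 2)^2*(s^2 + s) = (s + 1)*(s + 2)^2*(s)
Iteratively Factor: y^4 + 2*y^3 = (y)*(y^3 + 2*y^2) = y^2*(y^2 + 2*y) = y^3*(y + 2)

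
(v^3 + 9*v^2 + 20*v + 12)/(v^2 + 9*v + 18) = (v^2 + 3*v + 2)/(v + 3)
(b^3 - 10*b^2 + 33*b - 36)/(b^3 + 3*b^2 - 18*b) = (b^2 - 7*b + 12)/(b*(b + 6))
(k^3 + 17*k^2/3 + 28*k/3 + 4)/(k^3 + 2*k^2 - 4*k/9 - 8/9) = 3*(k + 3)/(3*k - 2)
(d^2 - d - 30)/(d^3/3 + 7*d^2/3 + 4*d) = 3*(d^2 - d - 30)/(d*(d^2 + 7*d + 12))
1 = 1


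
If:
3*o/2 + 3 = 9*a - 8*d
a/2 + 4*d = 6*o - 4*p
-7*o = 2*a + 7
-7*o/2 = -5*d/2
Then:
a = -679/884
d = -483/442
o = -345/442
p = 127/7072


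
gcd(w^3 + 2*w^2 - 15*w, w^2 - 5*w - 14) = 1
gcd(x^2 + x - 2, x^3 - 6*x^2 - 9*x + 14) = x^2 + x - 2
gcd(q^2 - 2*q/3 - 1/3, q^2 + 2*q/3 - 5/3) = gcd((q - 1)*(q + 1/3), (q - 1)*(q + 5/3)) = q - 1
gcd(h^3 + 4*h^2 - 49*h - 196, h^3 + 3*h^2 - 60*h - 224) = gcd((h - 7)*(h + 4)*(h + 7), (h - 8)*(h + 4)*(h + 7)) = h^2 + 11*h + 28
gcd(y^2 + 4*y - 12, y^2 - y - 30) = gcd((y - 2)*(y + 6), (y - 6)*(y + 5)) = 1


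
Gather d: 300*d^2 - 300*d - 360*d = 300*d^2 - 660*d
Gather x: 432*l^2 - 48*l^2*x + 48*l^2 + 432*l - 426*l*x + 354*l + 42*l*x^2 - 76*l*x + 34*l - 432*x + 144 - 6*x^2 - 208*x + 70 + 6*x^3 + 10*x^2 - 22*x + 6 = 480*l^2 + 820*l + 6*x^3 + x^2*(42*l + 4) + x*(-48*l^2 - 502*l - 662) + 220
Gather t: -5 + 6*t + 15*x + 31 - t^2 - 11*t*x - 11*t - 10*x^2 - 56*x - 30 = -t^2 + t*(-11*x - 5) - 10*x^2 - 41*x - 4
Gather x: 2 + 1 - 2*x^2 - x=-2*x^2 - x + 3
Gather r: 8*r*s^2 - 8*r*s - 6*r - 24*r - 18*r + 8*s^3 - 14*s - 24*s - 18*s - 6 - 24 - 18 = r*(8*s^2 - 8*s - 48) + 8*s^3 - 56*s - 48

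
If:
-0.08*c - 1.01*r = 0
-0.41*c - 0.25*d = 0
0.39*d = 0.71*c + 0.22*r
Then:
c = 0.00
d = 0.00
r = 0.00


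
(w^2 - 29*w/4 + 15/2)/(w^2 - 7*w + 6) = (w - 5/4)/(w - 1)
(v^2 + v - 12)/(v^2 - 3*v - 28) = (v - 3)/(v - 7)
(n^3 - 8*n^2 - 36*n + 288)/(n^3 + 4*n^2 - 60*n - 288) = (n - 6)/(n + 6)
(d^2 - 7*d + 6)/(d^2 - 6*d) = (d - 1)/d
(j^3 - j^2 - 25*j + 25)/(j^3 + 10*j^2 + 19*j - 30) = (j - 5)/(j + 6)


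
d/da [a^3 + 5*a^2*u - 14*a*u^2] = 3*a^2 + 10*a*u - 14*u^2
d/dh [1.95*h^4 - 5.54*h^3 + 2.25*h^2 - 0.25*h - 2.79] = 7.8*h^3 - 16.62*h^2 + 4.5*h - 0.25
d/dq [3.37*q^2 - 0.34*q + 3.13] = 6.74*q - 0.34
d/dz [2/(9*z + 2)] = -18/(9*z + 2)^2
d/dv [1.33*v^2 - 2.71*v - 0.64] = 2.66*v - 2.71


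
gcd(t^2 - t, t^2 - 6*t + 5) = t - 1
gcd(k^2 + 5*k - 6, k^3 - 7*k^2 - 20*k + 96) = 1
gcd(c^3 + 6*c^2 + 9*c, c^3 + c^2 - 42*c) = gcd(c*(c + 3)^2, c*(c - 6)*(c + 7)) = c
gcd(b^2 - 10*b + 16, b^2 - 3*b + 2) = b - 2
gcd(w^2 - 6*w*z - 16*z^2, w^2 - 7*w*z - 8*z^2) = -w + 8*z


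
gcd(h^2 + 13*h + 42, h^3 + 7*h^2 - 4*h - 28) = h + 7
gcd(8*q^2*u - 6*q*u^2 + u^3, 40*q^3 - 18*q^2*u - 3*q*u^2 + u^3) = 2*q - u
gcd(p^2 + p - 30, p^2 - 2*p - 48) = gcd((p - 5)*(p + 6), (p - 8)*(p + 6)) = p + 6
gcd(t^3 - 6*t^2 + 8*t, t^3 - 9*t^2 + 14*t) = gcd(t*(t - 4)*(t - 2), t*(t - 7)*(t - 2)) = t^2 - 2*t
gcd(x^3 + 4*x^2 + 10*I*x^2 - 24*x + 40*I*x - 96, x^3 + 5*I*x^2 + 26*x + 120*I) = x^2 + 10*I*x - 24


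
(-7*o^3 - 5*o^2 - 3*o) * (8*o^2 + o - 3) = -56*o^5 - 47*o^4 - 8*o^3 + 12*o^2 + 9*o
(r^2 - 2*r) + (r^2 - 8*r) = 2*r^2 - 10*r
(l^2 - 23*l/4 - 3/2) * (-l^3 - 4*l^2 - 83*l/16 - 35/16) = -l^5 + 7*l^4/4 + 309*l^3/16 + 2153*l^2/64 + 1303*l/64 + 105/32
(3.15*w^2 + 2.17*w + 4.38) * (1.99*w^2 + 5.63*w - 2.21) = 6.2685*w^4 + 22.0528*w^3 + 13.9718*w^2 + 19.8637*w - 9.6798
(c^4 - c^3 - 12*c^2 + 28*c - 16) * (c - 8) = c^5 - 9*c^4 - 4*c^3 + 124*c^2 - 240*c + 128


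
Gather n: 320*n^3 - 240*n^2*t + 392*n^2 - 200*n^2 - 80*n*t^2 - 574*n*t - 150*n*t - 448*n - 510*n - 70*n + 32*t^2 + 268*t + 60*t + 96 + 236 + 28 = 320*n^3 + n^2*(192 - 240*t) + n*(-80*t^2 - 724*t - 1028) + 32*t^2 + 328*t + 360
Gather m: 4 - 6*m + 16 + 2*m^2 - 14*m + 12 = 2*m^2 - 20*m + 32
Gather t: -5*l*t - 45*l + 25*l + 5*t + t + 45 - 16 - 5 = -20*l + t*(6 - 5*l) + 24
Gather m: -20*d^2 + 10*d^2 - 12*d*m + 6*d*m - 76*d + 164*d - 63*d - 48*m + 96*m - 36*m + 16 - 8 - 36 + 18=-10*d^2 + 25*d + m*(12 - 6*d) - 10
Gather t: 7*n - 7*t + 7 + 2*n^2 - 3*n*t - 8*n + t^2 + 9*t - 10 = 2*n^2 - n + t^2 + t*(2 - 3*n) - 3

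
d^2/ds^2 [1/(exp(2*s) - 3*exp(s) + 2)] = ((3 - 4*exp(s))*(exp(2*s) - 3*exp(s) + 2) + 2*(2*exp(s) - 3)^2*exp(s))*exp(s)/(exp(2*s) - 3*exp(s) + 2)^3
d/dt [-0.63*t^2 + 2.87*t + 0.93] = 2.87 - 1.26*t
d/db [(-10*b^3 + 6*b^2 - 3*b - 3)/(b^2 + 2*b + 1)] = (-10*b^3 - 30*b^2 + 15*b + 3)/(b^3 + 3*b^2 + 3*b + 1)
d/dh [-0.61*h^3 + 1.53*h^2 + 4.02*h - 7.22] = -1.83*h^2 + 3.06*h + 4.02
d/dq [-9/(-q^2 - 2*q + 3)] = 18*(-q - 1)/(q^2 + 2*q - 3)^2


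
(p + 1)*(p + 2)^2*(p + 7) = p^4 + 12*p^3 + 43*p^2 + 60*p + 28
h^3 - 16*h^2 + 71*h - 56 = (h - 8)*(h - 7)*(h - 1)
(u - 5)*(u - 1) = u^2 - 6*u + 5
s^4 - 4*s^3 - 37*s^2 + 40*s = s*(s - 8)*(s - 1)*(s + 5)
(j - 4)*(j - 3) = j^2 - 7*j + 12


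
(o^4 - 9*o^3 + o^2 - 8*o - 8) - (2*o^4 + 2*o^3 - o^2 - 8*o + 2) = -o^4 - 11*o^3 + 2*o^2 - 10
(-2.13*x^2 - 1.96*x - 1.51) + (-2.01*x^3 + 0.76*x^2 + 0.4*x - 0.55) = -2.01*x^3 - 1.37*x^2 - 1.56*x - 2.06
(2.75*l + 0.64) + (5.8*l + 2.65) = 8.55*l + 3.29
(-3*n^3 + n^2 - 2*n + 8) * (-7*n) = 21*n^4 - 7*n^3 + 14*n^2 - 56*n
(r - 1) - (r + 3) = -4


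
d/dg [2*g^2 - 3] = 4*g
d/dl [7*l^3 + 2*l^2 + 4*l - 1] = 21*l^2 + 4*l + 4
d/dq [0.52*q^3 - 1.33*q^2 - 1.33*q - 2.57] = 1.56*q^2 - 2.66*q - 1.33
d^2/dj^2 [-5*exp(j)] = -5*exp(j)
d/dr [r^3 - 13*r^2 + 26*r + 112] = 3*r^2 - 26*r + 26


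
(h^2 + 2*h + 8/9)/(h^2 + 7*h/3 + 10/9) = (3*h + 4)/(3*h + 5)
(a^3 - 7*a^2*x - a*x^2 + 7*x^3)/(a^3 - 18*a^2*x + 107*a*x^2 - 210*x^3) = (a^2 - x^2)/(a^2 - 11*a*x + 30*x^2)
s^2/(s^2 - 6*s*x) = s/(s - 6*x)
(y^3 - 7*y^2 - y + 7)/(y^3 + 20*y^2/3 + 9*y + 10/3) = 3*(y^2 - 8*y + 7)/(3*y^2 + 17*y + 10)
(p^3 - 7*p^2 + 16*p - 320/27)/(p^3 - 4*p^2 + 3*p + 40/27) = (3*p - 8)/(3*p + 1)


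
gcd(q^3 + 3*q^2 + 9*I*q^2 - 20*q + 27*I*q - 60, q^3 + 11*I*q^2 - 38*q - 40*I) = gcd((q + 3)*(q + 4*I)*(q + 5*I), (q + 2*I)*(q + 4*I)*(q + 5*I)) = q^2 + 9*I*q - 20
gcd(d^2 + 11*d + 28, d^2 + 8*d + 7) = d + 7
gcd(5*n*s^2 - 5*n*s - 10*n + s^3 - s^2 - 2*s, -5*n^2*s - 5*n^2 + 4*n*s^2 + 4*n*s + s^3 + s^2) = 5*n*s + 5*n + s^2 + s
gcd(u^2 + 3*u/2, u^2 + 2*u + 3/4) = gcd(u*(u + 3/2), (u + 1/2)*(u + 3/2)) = u + 3/2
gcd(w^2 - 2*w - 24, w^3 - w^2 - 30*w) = w - 6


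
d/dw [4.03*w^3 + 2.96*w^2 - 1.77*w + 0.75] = 12.09*w^2 + 5.92*w - 1.77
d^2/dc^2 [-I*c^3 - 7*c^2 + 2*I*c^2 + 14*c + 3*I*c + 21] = -6*I*c - 14 + 4*I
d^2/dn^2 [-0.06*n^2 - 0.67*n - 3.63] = -0.120000000000000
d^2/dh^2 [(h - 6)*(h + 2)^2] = 6*h - 4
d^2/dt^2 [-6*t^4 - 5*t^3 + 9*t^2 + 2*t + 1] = -72*t^2 - 30*t + 18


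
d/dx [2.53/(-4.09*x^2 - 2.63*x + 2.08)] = (20.6954*x + 6.6539)/(4.09*x^2 + 2.63*x - 2.08)^2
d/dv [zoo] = 0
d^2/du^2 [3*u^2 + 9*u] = 6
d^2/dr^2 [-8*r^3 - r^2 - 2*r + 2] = -48*r - 2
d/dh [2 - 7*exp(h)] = -7*exp(h)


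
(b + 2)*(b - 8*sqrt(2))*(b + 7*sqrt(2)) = b^3 - sqrt(2)*b^2 + 2*b^2 - 112*b - 2*sqrt(2)*b - 224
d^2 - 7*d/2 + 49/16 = (d - 7/4)^2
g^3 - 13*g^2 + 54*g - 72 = (g - 6)*(g - 4)*(g - 3)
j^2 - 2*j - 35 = (j - 7)*(j + 5)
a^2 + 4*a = a*(a + 4)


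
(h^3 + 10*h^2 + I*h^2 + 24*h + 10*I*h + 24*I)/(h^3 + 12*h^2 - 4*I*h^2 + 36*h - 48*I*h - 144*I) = (h^2 + h*(4 + I) + 4*I)/(h^2 + h*(6 - 4*I) - 24*I)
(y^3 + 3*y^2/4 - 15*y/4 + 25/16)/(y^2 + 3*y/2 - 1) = (8*y^2 + 10*y - 25)/(8*(y + 2))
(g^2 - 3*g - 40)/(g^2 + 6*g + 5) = (g - 8)/(g + 1)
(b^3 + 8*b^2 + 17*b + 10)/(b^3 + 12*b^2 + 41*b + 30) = (b + 2)/(b + 6)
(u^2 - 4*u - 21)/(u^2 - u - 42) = (u + 3)/(u + 6)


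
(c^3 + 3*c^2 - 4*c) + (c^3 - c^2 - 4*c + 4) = 2*c^3 + 2*c^2 - 8*c + 4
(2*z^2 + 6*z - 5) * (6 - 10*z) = -20*z^3 - 48*z^2 + 86*z - 30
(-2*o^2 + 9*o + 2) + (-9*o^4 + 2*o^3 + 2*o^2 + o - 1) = -9*o^4 + 2*o^3 + 10*o + 1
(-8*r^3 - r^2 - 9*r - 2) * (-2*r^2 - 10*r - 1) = 16*r^5 + 82*r^4 + 36*r^3 + 95*r^2 + 29*r + 2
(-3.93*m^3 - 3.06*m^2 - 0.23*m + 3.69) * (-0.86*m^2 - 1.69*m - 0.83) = 3.3798*m^5 + 9.2733*m^4 + 8.6311*m^3 - 0.2449*m^2 - 6.0452*m - 3.0627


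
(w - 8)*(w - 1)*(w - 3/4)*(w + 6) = w^4 - 15*w^3/4 - 175*w^2/4 + 165*w/2 - 36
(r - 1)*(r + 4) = r^2 + 3*r - 4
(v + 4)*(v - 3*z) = v^2 - 3*v*z + 4*v - 12*z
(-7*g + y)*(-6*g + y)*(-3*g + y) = -126*g^3 + 81*g^2*y - 16*g*y^2 + y^3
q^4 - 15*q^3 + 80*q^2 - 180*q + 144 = (q - 6)*(q - 4)*(q - 3)*(q - 2)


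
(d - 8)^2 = d^2 - 16*d + 64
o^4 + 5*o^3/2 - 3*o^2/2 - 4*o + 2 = (o - 1)*(o - 1/2)*(o + 2)^2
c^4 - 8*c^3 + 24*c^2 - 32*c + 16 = (c - 2)^4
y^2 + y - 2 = (y - 1)*(y + 2)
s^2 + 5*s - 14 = (s - 2)*(s + 7)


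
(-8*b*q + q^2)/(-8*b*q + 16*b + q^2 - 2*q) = q/(q - 2)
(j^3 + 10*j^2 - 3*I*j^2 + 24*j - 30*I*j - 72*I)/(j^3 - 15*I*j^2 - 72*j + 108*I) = (j^2 + 10*j + 24)/(j^2 - 12*I*j - 36)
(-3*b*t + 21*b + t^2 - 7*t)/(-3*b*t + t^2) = (t - 7)/t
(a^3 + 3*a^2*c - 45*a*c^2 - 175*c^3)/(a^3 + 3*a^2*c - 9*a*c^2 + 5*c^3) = (a^2 - 2*a*c - 35*c^2)/(a^2 - 2*a*c + c^2)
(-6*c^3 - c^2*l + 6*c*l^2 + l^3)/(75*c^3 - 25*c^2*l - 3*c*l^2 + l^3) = (-6*c^3 - c^2*l + 6*c*l^2 + l^3)/(75*c^3 - 25*c^2*l - 3*c*l^2 + l^3)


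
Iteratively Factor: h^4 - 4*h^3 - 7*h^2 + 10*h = (h - 5)*(h^3 + h^2 - 2*h) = h*(h - 5)*(h^2 + h - 2) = h*(h - 5)*(h - 1)*(h + 2)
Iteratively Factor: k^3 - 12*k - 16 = (k + 2)*(k^2 - 2*k - 8) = (k + 2)^2*(k - 4)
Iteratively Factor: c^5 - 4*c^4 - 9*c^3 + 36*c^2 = (c)*(c^4 - 4*c^3 - 9*c^2 + 36*c) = c*(c - 4)*(c^3 - 9*c) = c^2*(c - 4)*(c^2 - 9) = c^2*(c - 4)*(c - 3)*(c + 3)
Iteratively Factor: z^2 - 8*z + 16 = (z - 4)*(z - 4)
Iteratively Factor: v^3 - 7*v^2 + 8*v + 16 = (v + 1)*(v^2 - 8*v + 16) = (v - 4)*(v + 1)*(v - 4)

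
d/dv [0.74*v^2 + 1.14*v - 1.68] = 1.48*v + 1.14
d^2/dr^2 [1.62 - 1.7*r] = 0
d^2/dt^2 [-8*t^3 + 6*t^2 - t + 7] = 12 - 48*t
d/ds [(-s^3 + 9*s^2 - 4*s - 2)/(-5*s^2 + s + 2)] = (5*s^4 - 2*s^3 - 17*s^2 + 16*s - 6)/(25*s^4 - 10*s^3 - 19*s^2 + 4*s + 4)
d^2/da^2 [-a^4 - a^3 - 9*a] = 6*a*(-2*a - 1)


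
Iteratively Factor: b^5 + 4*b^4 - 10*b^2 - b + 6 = (b + 2)*(b^4 + 2*b^3 - 4*b^2 - 2*b + 3) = (b - 1)*(b + 2)*(b^3 + 3*b^2 - b - 3) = (b - 1)^2*(b + 2)*(b^2 + 4*b + 3) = (b - 1)^2*(b + 2)*(b + 3)*(b + 1)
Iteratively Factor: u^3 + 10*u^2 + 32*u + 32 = (u + 4)*(u^2 + 6*u + 8) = (u + 4)^2*(u + 2)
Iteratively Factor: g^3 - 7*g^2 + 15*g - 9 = (g - 3)*(g^2 - 4*g + 3) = (g - 3)*(g - 1)*(g - 3)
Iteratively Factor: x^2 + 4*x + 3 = (x + 3)*(x + 1)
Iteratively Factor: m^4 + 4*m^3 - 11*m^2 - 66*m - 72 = (m + 3)*(m^3 + m^2 - 14*m - 24) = (m + 3)^2*(m^2 - 2*m - 8) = (m + 2)*(m + 3)^2*(m - 4)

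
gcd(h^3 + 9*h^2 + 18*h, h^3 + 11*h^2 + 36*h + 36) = h^2 + 9*h + 18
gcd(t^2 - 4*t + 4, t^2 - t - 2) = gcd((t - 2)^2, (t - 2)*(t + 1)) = t - 2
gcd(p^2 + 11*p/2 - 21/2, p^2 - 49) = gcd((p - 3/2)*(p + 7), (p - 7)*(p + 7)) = p + 7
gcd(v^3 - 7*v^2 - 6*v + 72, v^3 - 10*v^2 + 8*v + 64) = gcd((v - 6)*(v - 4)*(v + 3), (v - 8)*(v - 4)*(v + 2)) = v - 4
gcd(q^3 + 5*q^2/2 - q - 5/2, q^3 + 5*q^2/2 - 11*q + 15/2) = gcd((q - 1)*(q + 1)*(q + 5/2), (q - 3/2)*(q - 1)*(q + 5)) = q - 1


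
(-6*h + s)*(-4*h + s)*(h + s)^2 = 24*h^4 + 38*h^3*s + 5*h^2*s^2 - 8*h*s^3 + s^4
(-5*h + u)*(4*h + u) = -20*h^2 - h*u + u^2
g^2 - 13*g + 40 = (g - 8)*(g - 5)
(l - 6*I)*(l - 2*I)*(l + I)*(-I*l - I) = -I*l^4 - 7*l^3 - I*l^3 - 7*l^2 + 4*I*l^2 - 12*l + 4*I*l - 12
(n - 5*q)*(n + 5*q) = n^2 - 25*q^2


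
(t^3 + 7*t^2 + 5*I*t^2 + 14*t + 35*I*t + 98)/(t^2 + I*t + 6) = (t^2 + 7*t*(1 + I) + 49*I)/(t + 3*I)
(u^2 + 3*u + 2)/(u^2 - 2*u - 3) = (u + 2)/(u - 3)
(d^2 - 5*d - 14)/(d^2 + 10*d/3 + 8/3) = 3*(d - 7)/(3*d + 4)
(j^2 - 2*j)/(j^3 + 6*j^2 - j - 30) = j/(j^2 + 8*j + 15)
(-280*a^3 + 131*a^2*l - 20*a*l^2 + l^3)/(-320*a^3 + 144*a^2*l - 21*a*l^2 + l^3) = (7*a - l)/(8*a - l)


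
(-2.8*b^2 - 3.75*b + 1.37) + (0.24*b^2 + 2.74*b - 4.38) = -2.56*b^2 - 1.01*b - 3.01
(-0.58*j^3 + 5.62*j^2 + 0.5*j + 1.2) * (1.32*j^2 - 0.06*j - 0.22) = -0.7656*j^5 + 7.4532*j^4 + 0.4504*j^3 + 0.3176*j^2 - 0.182*j - 0.264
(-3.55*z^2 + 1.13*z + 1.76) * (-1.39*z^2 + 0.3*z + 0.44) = 4.9345*z^4 - 2.6357*z^3 - 3.6694*z^2 + 1.0252*z + 0.7744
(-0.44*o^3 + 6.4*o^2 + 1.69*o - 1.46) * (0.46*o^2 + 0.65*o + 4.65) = -0.2024*o^5 + 2.658*o^4 + 2.8914*o^3 + 30.1869*o^2 + 6.9095*o - 6.789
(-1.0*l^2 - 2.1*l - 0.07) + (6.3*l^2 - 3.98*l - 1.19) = 5.3*l^2 - 6.08*l - 1.26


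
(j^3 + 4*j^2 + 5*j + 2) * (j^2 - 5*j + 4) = j^5 - j^4 - 11*j^3 - 7*j^2 + 10*j + 8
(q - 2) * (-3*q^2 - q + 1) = -3*q^3 + 5*q^2 + 3*q - 2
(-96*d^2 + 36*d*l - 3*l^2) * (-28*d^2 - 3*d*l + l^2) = 2688*d^4 - 720*d^3*l - 120*d^2*l^2 + 45*d*l^3 - 3*l^4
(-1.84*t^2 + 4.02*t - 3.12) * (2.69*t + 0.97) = -4.9496*t^3 + 9.029*t^2 - 4.4934*t - 3.0264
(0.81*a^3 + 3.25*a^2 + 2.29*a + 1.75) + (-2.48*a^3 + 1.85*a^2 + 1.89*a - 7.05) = -1.67*a^3 + 5.1*a^2 + 4.18*a - 5.3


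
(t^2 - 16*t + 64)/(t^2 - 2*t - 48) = (t - 8)/(t + 6)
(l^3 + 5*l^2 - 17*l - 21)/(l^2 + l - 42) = (l^2 - 2*l - 3)/(l - 6)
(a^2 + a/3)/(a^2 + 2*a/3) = (3*a + 1)/(3*a + 2)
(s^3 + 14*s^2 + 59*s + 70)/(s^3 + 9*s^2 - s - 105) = (s + 2)/(s - 3)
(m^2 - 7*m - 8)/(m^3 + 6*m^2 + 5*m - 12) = (m^2 - 7*m - 8)/(m^3 + 6*m^2 + 5*m - 12)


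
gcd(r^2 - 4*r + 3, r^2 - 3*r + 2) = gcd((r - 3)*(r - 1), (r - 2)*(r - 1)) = r - 1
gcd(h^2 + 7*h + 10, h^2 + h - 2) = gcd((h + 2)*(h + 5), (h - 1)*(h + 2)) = h + 2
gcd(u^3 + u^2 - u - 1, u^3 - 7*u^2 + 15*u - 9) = u - 1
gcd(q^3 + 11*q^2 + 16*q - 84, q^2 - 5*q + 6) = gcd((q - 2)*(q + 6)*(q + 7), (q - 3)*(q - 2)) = q - 2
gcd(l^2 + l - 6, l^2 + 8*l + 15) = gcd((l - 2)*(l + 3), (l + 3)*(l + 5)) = l + 3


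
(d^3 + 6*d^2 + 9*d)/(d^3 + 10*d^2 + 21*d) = (d + 3)/(d + 7)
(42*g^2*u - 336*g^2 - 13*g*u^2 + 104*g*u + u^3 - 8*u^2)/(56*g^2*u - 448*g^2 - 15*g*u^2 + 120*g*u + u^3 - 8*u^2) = (-6*g + u)/(-8*g + u)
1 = 1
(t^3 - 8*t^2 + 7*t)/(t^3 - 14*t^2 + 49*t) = (t - 1)/(t - 7)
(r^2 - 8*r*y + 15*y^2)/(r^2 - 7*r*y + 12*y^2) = (-r + 5*y)/(-r + 4*y)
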